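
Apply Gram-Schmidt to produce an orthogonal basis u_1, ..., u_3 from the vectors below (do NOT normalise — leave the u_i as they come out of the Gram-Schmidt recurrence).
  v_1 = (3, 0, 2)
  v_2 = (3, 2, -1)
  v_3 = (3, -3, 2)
Orthogonal basis:
  u_1 = (3, 0, 2)
  u_2 = (18/13, 2, -27/13)
  u_3 = (108/133, -243/133, -162/133)

Apply the Gram-Schmidt recurrence
  u_1 = v_1
  u_i = v_i − Σ_{j<i} ((v_i · u_j) / (u_j · u_j)) · u_j.

Step by step this gives:
  u_1 = (3, 0, 2)
  u_2 = (18/13, 2, -27/13)
  u_3 = (108/133, -243/133, -162/133)

Orthogonality check:
  u_2 · u_1 = 0 (should be 0)
  u_3 · u_1 = 0 (should be 0)
  u_3 · u_2 = 0 (should be 0)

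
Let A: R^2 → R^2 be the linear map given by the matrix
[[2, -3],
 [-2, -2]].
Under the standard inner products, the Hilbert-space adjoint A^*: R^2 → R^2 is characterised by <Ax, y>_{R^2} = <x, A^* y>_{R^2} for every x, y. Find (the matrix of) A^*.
A^* = A^T =
[[2, -2],
 [-3, -2]]

For real matrices with standard dot products, the defining identity <Ax, y> = <x, A^* y> gives (Ax)^T y = x^T (A^*) y, i.e. x^T A^T y = x^T (A^*) y. Since this holds for all x, y, we must have A^* = A^T. Therefore
A^* =
[[2, -2],
 [-3, -2]].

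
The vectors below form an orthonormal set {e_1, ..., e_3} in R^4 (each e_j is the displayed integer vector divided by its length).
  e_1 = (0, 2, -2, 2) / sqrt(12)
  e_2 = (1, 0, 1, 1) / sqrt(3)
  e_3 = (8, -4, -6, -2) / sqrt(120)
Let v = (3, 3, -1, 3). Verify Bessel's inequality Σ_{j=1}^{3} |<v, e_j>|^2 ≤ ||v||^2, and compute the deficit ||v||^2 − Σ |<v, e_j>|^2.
Σ |<v, e_j>|^2 = 388/15; ||v||^2 = 28; deficit = 32/15

Write each e_j = u_j / sqrt(<u_j, u_j>) where u_j is the displayed integer vector. Then <v, e_j> = <v, u_j> / sqrt(<u_j, u_j>), so |<v, e_j>|^2 = <v, u_j>^2 / <u_j, u_j>.
Coefficients: <v, e_1> = 14/sqrt(12), <v, e_2> = 5/sqrt(3), <v, e_3> = 12/sqrt(120).
Square and sum: Σ |<v, e_j>|^2 = 388/15.
Compute ||v||^2 = v·v = 28.
Deficit = 28 − 388/15 = 32/15 ≥ 0, confirming Bessel's inequality. (The deficit equals ||v − Σ <v,e_j> e_j||^2, the squared distance from v to span{e_j}.)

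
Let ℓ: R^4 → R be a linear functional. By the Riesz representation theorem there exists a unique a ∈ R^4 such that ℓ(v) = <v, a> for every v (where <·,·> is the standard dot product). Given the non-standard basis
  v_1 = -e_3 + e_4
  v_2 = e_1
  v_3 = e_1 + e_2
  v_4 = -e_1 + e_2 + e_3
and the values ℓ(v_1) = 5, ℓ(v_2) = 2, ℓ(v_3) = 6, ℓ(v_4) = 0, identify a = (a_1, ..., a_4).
a = (2, 4, -2, 3)

Write a = (a_1, ..., a_4) in the standard basis. For each basis vector v_i, ℓ(v_i) = <v_i, a> is a linear equation in the a_j's. Collect the n equations into a matrix system V a = ℓ, where row i of V is v_i (expressed in the standard basis). Since V is invertible (lower-triangular with 1s on the diagonal, up to permutation), solve by back-substitution:
  V =
[[0, 0, -1, 1],
 [1, 0, 0, 0],
 [1, 1, 0, 0],
 [-1, 1, 1, 0]]
  V a = (5, 2, 6, 0)
Solving gives a = (2, 4, -2, 3).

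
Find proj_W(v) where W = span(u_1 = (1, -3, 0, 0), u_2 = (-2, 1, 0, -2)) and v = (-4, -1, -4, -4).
proj_W(v) = (-224/65, -53/65, 0, -58/13)

Set up U = [u_1 | ... | u_2] ∈ R^(4×2). The projector onto W = col(U) is P = U (U^T U)^(-1) U^T.
Compute U^T U =
  [10, -5]
  [-5, 9],
and U^T v = (-1, 15).
Solve U^T U · c = U^T v for the coefficients: c = (66/65, 29/13). The projection is proj_W(v) = U c.
Check: (v - proj_W(v)) · u_1 = 0  (should be 0).
Check: (v - proj_W(v)) · u_2 = 0  (should be 0).
Result: proj_W(v) = (-224/65, -53/65, 0, -58/13).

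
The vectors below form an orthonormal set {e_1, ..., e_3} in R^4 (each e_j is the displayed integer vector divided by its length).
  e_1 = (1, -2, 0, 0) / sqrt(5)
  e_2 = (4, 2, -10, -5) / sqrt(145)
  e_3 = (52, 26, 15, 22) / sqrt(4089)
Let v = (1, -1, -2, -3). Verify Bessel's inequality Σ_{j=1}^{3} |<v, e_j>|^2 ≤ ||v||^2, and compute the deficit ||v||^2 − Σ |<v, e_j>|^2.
Σ |<v, e_j>|^2 = 1754/141; ||v||^2 = 15; deficit = 361/141

Write each e_j = u_j / sqrt(<u_j, u_j>) where u_j is the displayed integer vector. Then <v, e_j> = <v, u_j> / sqrt(<u_j, u_j>), so |<v, e_j>|^2 = <v, u_j>^2 / <u_j, u_j>.
Coefficients: <v, e_1> = 3/sqrt(5), <v, e_2> = 37/sqrt(145), <v, e_3> = -70/sqrt(4089).
Square and sum: Σ |<v, e_j>|^2 = 1754/141.
Compute ||v||^2 = v·v = 15.
Deficit = 15 − 1754/141 = 361/141 ≥ 0, confirming Bessel's inequality. (The deficit equals ||v − Σ <v,e_j> e_j||^2, the squared distance from v to span{e_j}.)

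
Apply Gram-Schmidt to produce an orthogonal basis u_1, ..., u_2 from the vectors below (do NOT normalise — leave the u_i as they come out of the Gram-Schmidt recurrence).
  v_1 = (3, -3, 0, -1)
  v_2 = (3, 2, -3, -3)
Orthogonal basis:
  u_1 = (3, -3, 0, -1)
  u_2 = (39/19, 56/19, -3, -51/19)

Apply the Gram-Schmidt recurrence
  u_1 = v_1
  u_i = v_i − Σ_{j<i} ((v_i · u_j) / (u_j · u_j)) · u_j.

Step by step this gives:
  u_1 = (3, -3, 0, -1)
  u_2 = (39/19, 56/19, -3, -51/19)

Orthogonality check:
  u_2 · u_1 = 0 (should be 0)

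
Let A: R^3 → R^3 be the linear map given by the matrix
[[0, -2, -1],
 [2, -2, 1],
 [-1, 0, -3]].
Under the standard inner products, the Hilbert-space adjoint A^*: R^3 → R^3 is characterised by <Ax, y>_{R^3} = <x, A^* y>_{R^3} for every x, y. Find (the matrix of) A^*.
A^* = A^T =
[[0, 2, -1],
 [-2, -2, 0],
 [-1, 1, -3]]

For real matrices with standard dot products, the defining identity <Ax, y> = <x, A^* y> gives (Ax)^T y = x^T (A^*) y, i.e. x^T A^T y = x^T (A^*) y. Since this holds for all x, y, we must have A^* = A^T. Therefore
A^* =
[[0, 2, -1],
 [-2, -2, 0],
 [-1, 1, -3]].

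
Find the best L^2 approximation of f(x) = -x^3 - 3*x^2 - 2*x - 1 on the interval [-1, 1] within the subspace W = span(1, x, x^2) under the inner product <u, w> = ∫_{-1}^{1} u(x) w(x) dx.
g(x) = -3*x^2 - 13*x/5 - 1

The best approximation g ∈ W is the orthogonal projection of f onto W. Writing g = a_0 + a_1 x + a_2 x^2, the coefficients solve the normal equations G · a = b where
  G_{ij} = <φ_i, φ_j> and b_i = <f, φ_i>, with φ_0 = 1, φ_1 = x, φ_2 = x^2.
G =
  [2, 0, 2/3]
  [0, 2/3, 0]
  [2/3, 0, 2/5],
b = (-4, -26/15, -28/15).
Solving gives a_0 = -1, a_1 = -13/5, a_2 = -3, so
  g(x) = -3*x^2 - 13*x/5 - 1.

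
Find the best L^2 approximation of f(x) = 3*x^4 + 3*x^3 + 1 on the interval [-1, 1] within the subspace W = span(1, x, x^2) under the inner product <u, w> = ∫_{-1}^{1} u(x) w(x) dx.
g(x) = 18*x^2/7 + 9*x/5 + 26/35

The best approximation g ∈ W is the orthogonal projection of f onto W. Writing g = a_0 + a_1 x + a_2 x^2, the coefficients solve the normal equations G · a = b where
  G_{ij} = <φ_i, φ_j> and b_i = <f, φ_i>, with φ_0 = 1, φ_1 = x, φ_2 = x^2.
G =
  [2, 0, 2/3]
  [0, 2/3, 0]
  [2/3, 0, 2/5],
b = (16/5, 6/5, 32/21).
Solving gives a_0 = 26/35, a_1 = 9/5, a_2 = 18/7, so
  g(x) = 18*x^2/7 + 9*x/5 + 26/35.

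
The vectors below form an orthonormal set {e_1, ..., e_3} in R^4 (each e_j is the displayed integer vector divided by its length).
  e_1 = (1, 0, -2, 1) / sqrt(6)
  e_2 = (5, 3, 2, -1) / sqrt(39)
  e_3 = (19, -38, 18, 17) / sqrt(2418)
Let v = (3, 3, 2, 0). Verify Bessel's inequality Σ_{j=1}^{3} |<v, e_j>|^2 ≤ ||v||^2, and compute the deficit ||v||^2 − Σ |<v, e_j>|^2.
Σ |<v, e_j>|^2 = 634/31; ||v||^2 = 22; deficit = 48/31

Write each e_j = u_j / sqrt(<u_j, u_j>) where u_j is the displayed integer vector. Then <v, e_j> = <v, u_j> / sqrt(<u_j, u_j>), so |<v, e_j>|^2 = <v, u_j>^2 / <u_j, u_j>.
Coefficients: <v, e_1> = -1/sqrt(6), <v, e_2> = 28/sqrt(39), <v, e_3> = -21/sqrt(2418).
Square and sum: Σ |<v, e_j>|^2 = 634/31.
Compute ||v||^2 = v·v = 22.
Deficit = 22 − 634/31 = 48/31 ≥ 0, confirming Bessel's inequality. (The deficit equals ||v − Σ <v,e_j> e_j||^2, the squared distance from v to span{e_j}.)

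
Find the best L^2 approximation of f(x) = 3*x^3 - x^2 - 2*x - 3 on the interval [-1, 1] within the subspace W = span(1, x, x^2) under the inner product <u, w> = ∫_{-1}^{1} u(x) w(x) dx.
g(x) = -x^2 - x/5 - 3

The best approximation g ∈ W is the orthogonal projection of f onto W. Writing g = a_0 + a_1 x + a_2 x^2, the coefficients solve the normal equations G · a = b where
  G_{ij} = <φ_i, φ_j> and b_i = <f, φ_i>, with φ_0 = 1, φ_1 = x, φ_2 = x^2.
G =
  [2, 0, 2/3]
  [0, 2/3, 0]
  [2/3, 0, 2/5],
b = (-20/3, -2/15, -12/5).
Solving gives a_0 = -3, a_1 = -1/5, a_2 = -1, so
  g(x) = -x^2 - x/5 - 3.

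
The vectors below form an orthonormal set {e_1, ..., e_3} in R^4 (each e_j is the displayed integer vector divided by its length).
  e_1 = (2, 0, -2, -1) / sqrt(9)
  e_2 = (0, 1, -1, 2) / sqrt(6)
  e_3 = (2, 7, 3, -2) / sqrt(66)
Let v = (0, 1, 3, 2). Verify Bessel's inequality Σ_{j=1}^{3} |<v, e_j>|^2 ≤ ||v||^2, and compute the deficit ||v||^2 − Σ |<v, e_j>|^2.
Σ |<v, e_j>|^2 = 986/99; ||v||^2 = 14; deficit = 400/99

Write each e_j = u_j / sqrt(<u_j, u_j>) where u_j is the displayed integer vector. Then <v, e_j> = <v, u_j> / sqrt(<u_j, u_j>), so |<v, e_j>|^2 = <v, u_j>^2 / <u_j, u_j>.
Coefficients: <v, e_1> = -8/sqrt(9), <v, e_2> = 2/sqrt(6), <v, e_3> = 12/sqrt(66).
Square and sum: Σ |<v, e_j>|^2 = 986/99.
Compute ||v||^2 = v·v = 14.
Deficit = 14 − 986/99 = 400/99 ≥ 0, confirming Bessel's inequality. (The deficit equals ||v − Σ <v,e_j> e_j||^2, the squared distance from v to span{e_j}.)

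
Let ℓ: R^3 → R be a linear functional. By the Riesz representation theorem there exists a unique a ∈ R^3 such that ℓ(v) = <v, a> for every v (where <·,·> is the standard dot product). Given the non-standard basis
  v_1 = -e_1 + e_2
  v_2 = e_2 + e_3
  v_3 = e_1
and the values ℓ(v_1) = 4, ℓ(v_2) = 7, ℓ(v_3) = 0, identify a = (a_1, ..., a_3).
a = (0, 4, 3)

Write a = (a_1, ..., a_3) in the standard basis. For each basis vector v_i, ℓ(v_i) = <v_i, a> is a linear equation in the a_j's. Collect the n equations into a matrix system V a = ℓ, where row i of V is v_i (expressed in the standard basis). Since V is invertible (lower-triangular with 1s on the diagonal, up to permutation), solve by back-substitution:
  V =
[[-1, 1, 0],
 [0, 1, 1],
 [1, 0, 0]]
  V a = (4, 7, 0)
Solving gives a = (0, 4, 3).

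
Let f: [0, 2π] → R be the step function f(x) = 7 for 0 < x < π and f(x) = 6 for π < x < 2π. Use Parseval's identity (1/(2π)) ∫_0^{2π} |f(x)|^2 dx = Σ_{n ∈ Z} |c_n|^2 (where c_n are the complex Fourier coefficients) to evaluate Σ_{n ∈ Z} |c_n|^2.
Σ |c_n|^2 = 85/2

Parseval equates the L^2 energy of f (normalised by 1/(2π)) with the ℓ^2 sum of its Fourier coefficients: (1/(2π)) ∫_0^{2π} |f|^2 = Σ |c_n|^2.
Compute the left side: (1/(2π)) [∫_0^π 7^2 dx + ∫_π^{2π} 6^2 dx] = (1/(2π)) · (49π + 36π) = (49 + 36)/2 = 85/2.
So Σ_{n ∈ Z} |c_n|^2 = 85/2.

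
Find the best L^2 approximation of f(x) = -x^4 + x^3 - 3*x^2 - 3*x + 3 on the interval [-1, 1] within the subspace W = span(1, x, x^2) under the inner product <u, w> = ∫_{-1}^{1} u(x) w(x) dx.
g(x) = -27*x^2/7 - 12*x/5 + 108/35

The best approximation g ∈ W is the orthogonal projection of f onto W. Writing g = a_0 + a_1 x + a_2 x^2, the coefficients solve the normal equations G · a = b where
  G_{ij} = <φ_i, φ_j> and b_i = <f, φ_i>, with φ_0 = 1, φ_1 = x, φ_2 = x^2.
G =
  [2, 0, 2/3]
  [0, 2/3, 0]
  [2/3, 0, 2/5],
b = (18/5, -8/5, 18/35).
Solving gives a_0 = 108/35, a_1 = -12/5, a_2 = -27/7, so
  g(x) = -27*x^2/7 - 12*x/5 + 108/35.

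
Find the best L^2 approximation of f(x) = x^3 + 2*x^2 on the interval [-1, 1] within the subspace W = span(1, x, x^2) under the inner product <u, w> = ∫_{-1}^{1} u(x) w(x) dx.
g(x) = 2*x^2 + 3*x/5

The best approximation g ∈ W is the orthogonal projection of f onto W. Writing g = a_0 + a_1 x + a_2 x^2, the coefficients solve the normal equations G · a = b where
  G_{ij} = <φ_i, φ_j> and b_i = <f, φ_i>, with φ_0 = 1, φ_1 = x, φ_2 = x^2.
G =
  [2, 0, 2/3]
  [0, 2/3, 0]
  [2/3, 0, 2/5],
b = (4/3, 2/5, 4/5).
Solving gives a_0 = 0, a_1 = 3/5, a_2 = 2, so
  g(x) = 2*x^2 + 3*x/5.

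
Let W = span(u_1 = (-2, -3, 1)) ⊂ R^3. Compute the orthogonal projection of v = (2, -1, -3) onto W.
proj_W(v) = (4/7, 6/7, -2/7)

Set up U = [u_1 | ... | u_1] ∈ R^(3×1). The projector onto W = col(U) is P = U (U^T U)^(-1) U^T.
Compute U^T U =
  [14],
and U^T v = (-4).
Solve U^T U · c = U^T v for the coefficients: c = (-2/7). The projection is proj_W(v) = U c.
Check: (v - proj_W(v)) · u_1 = 0  (should be 0).
Result: proj_W(v) = (4/7, 6/7, -2/7).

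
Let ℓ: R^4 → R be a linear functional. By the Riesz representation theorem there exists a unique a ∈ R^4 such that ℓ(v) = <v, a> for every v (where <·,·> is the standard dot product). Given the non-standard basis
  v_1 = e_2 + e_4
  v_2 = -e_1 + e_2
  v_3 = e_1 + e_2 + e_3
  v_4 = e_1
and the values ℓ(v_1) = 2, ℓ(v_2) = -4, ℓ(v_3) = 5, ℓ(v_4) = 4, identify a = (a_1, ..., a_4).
a = (4, 0, 1, 2)

Write a = (a_1, ..., a_4) in the standard basis. For each basis vector v_i, ℓ(v_i) = <v_i, a> is a linear equation in the a_j's. Collect the n equations into a matrix system V a = ℓ, where row i of V is v_i (expressed in the standard basis). Since V is invertible (lower-triangular with 1s on the diagonal, up to permutation), solve by back-substitution:
  V =
[[0, 1, 0, 1],
 [-1, 1, 0, 0],
 [1, 1, 1, 0],
 [1, 0, 0, 0]]
  V a = (2, -4, 5, 4)
Solving gives a = (4, 0, 1, 2).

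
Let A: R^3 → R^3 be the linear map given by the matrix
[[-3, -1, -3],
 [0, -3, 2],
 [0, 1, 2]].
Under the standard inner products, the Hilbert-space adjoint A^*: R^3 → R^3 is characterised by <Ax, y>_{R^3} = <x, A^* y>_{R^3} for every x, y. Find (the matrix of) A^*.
A^* = A^T =
[[-3, 0, 0],
 [-1, -3, 1],
 [-3, 2, 2]]

For real matrices with standard dot products, the defining identity <Ax, y> = <x, A^* y> gives (Ax)^T y = x^T (A^*) y, i.e. x^T A^T y = x^T (A^*) y. Since this holds for all x, y, we must have A^* = A^T. Therefore
A^* =
[[-3, 0, 0],
 [-1, -3, 1],
 [-3, 2, 2]].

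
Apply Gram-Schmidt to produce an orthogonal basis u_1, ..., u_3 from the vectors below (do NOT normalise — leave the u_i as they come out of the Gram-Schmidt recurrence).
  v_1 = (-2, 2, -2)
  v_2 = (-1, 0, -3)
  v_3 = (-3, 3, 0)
Orthogonal basis:
  u_1 = (-2, 2, -2)
  u_2 = (1/3, -4/3, -5/3)
  u_3 = (-9/14, -3/7, 3/14)

Apply the Gram-Schmidt recurrence
  u_1 = v_1
  u_i = v_i − Σ_{j<i} ((v_i · u_j) / (u_j · u_j)) · u_j.

Step by step this gives:
  u_1 = (-2, 2, -2)
  u_2 = (1/3, -4/3, -5/3)
  u_3 = (-9/14, -3/7, 3/14)

Orthogonality check:
  u_2 · u_1 = 0 (should be 0)
  u_3 · u_1 = 0 (should be 0)
  u_3 · u_2 = 0 (should be 0)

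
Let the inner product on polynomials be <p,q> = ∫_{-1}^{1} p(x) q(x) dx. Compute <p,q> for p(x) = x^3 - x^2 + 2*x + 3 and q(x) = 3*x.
<p,q> = 26/5

Expand the product: p(x)·q(x) = 3*x^4 - 3*x^3 + 6*x^2 + 9*x.
∫_{-1}^{1} of each monomial x^k gives [2/(k+1) if k even, 0 if k odd]. Integrating term-by-term (or equivalently evaluating the antiderivative F(x) = 3*x^5/5 - 3*x^4/4 + 2*x^3 + 9*x^2/2 at the endpoints):
  F(1) − F(−1) = 127/20 − (23/20) = 26/5.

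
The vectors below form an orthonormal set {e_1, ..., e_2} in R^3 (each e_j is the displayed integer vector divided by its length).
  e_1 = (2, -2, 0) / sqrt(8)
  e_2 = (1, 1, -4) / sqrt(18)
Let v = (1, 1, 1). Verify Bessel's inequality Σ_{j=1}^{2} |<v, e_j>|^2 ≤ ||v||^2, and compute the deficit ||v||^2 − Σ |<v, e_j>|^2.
Σ |<v, e_j>|^2 = 2/9; ||v||^2 = 3; deficit = 25/9

Write each e_j = u_j / sqrt(<u_j, u_j>) where u_j is the displayed integer vector. Then <v, e_j> = <v, u_j> / sqrt(<u_j, u_j>), so |<v, e_j>|^2 = <v, u_j>^2 / <u_j, u_j>.
Coefficients: <v, e_1> = 0/sqrt(8), <v, e_2> = -2/sqrt(18).
Square and sum: Σ |<v, e_j>|^2 = 2/9.
Compute ||v||^2 = v·v = 3.
Deficit = 3 − 2/9 = 25/9 ≥ 0, confirming Bessel's inequality. (The deficit equals ||v − Σ <v,e_j> e_j||^2, the squared distance from v to span{e_j}.)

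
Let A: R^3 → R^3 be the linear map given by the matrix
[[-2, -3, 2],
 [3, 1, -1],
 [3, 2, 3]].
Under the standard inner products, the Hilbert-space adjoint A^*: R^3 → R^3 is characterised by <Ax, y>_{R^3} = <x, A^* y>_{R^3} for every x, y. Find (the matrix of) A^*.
A^* = A^T =
[[-2, 3, 3],
 [-3, 1, 2],
 [2, -1, 3]]

For real matrices with standard dot products, the defining identity <Ax, y> = <x, A^* y> gives (Ax)^T y = x^T (A^*) y, i.e. x^T A^T y = x^T (A^*) y. Since this holds for all x, y, we must have A^* = A^T. Therefore
A^* =
[[-2, 3, 3],
 [-3, 1, 2],
 [2, -1, 3]].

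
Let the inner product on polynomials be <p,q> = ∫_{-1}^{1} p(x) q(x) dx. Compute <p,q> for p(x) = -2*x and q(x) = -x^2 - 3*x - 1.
<p,q> = 4

Expand the product: p(x)·q(x) = 2*x^3 + 6*x^2 + 2*x.
∫_{-1}^{1} of each monomial x^k gives [2/(k+1) if k even, 0 if k odd]. Integrating term-by-term (or equivalently evaluating the antiderivative F(x) = x^4/2 + 2*x^3 + x^2 at the endpoints):
  F(1) − F(−1) = 7/2 − (-1/2) = 4.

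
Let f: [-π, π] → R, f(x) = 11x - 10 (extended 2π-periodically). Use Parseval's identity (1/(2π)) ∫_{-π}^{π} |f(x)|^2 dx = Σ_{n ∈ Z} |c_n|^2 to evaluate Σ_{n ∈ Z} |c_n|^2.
Σ |c_n|^2 = 121π^2/3 + 100

Expand and integrate term by term over [-π, π]:
  ∫ (11x)^2 dx = 121·(2π^3/3); ∫ 2·11·(-10)·x dx = 0 (odd integrand); ∫ (-10)^2 dx = 100·2π.
So (1/(2π)) ∫_{-π}^{π} (11x - 10)^2 dx = 121π^2/3 + 100 = 121π^2/3 + 100.
Parseval ⇒ Σ |c_n|^2 = 121π^2/3 + 100.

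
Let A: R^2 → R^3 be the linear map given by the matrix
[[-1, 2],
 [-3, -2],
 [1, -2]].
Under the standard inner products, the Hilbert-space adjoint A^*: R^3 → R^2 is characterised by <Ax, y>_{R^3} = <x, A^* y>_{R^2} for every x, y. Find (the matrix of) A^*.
A^* = A^T =
[[-1, -3, 1],
 [2, -2, -2]]

For real matrices with standard dot products, the defining identity <Ax, y> = <x, A^* y> gives (Ax)^T y = x^T (A^*) y, i.e. x^T A^T y = x^T (A^*) y. Since this holds for all x, y, we must have A^* = A^T. Therefore
A^* =
[[-1, -3, 1],
 [2, -2, -2]].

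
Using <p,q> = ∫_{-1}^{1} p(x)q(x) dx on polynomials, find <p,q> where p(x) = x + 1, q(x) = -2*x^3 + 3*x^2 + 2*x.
<p,q> = 38/15

Expand the product: p(x)·q(x) = -2*x^4 + x^3 + 5*x^2 + 2*x.
∫_{-1}^{1} of each monomial x^k gives [2/(k+1) if k even, 0 if k odd]. Integrating term-by-term (or equivalently evaluating the antiderivative F(x) = -2*x^5/5 + x^4/4 + 5*x^3/3 + x^2 at the endpoints):
  F(1) − F(−1) = 151/60 − (-1/60) = 38/15.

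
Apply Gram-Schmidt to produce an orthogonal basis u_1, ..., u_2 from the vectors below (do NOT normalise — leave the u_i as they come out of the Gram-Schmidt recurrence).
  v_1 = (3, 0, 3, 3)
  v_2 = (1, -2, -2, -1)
Orthogonal basis:
  u_1 = (3, 0, 3, 3)
  u_2 = (5/3, -2, -4/3, -1/3)

Apply the Gram-Schmidt recurrence
  u_1 = v_1
  u_i = v_i − Σ_{j<i} ((v_i · u_j) / (u_j · u_j)) · u_j.

Step by step this gives:
  u_1 = (3, 0, 3, 3)
  u_2 = (5/3, -2, -4/3, -1/3)

Orthogonality check:
  u_2 · u_1 = 0 (should be 0)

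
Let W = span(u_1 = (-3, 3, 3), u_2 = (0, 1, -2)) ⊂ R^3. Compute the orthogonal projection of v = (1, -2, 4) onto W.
proj_W(v) = (5/14, -17/7, 53/14)

Set up U = [u_1 | ... | u_2] ∈ R^(3×2). The projector onto W = col(U) is P = U (U^T U)^(-1) U^T.
Compute U^T U =
  [27, -3]
  [-3, 5],
and U^T v = (3, -10).
Solve U^T U · c = U^T v for the coefficients: c = (-5/42, -29/14). The projection is proj_W(v) = U c.
Check: (v - proj_W(v)) · u_1 = 0  (should be 0).
Check: (v - proj_W(v)) · u_2 = 0  (should be 0).
Result: proj_W(v) = (5/14, -17/7, 53/14).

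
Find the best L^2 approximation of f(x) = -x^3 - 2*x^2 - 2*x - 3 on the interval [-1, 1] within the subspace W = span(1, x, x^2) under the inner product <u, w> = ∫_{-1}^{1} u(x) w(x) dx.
g(x) = -2*x^2 - 13*x/5 - 3

The best approximation g ∈ W is the orthogonal projection of f onto W. Writing g = a_0 + a_1 x + a_2 x^2, the coefficients solve the normal equations G · a = b where
  G_{ij} = <φ_i, φ_j> and b_i = <f, φ_i>, with φ_0 = 1, φ_1 = x, φ_2 = x^2.
G =
  [2, 0, 2/3]
  [0, 2/3, 0]
  [2/3, 0, 2/5],
b = (-22/3, -26/15, -14/5).
Solving gives a_0 = -3, a_1 = -13/5, a_2 = -2, so
  g(x) = -2*x^2 - 13*x/5 - 3.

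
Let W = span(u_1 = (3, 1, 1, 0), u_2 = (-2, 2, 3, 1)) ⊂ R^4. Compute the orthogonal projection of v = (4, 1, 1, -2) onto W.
proj_W(v) = (823/197, 165/197, 124/197, -41/197)

Set up U = [u_1 | ... | u_2] ∈ R^(4×2). The projector onto W = col(U) is P = U (U^T U)^(-1) U^T.
Compute U^T U =
  [11, -1]
  [-1, 18],
and U^T v = (14, -5).
Solve U^T U · c = U^T v for the coefficients: c = (247/197, -41/197). The projection is proj_W(v) = U c.
Check: (v - proj_W(v)) · u_1 = 0  (should be 0).
Check: (v - proj_W(v)) · u_2 = 0  (should be 0).
Result: proj_W(v) = (823/197, 165/197, 124/197, -41/197).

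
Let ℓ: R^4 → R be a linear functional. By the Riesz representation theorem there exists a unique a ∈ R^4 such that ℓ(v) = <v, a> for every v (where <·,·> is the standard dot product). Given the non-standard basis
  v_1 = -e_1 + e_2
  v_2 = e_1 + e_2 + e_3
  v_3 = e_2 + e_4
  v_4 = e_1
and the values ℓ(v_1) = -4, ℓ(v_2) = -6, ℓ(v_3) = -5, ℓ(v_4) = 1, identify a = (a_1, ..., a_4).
a = (1, -3, -4, -2)

Write a = (a_1, ..., a_4) in the standard basis. For each basis vector v_i, ℓ(v_i) = <v_i, a> is a linear equation in the a_j's. Collect the n equations into a matrix system V a = ℓ, where row i of V is v_i (expressed in the standard basis). Since V is invertible (lower-triangular with 1s on the diagonal, up to permutation), solve by back-substitution:
  V =
[[-1, 1, 0, 0],
 [1, 1, 1, 0],
 [0, 1, 0, 1],
 [1, 0, 0, 0]]
  V a = (-4, -6, -5, 1)
Solving gives a = (1, -3, -4, -2).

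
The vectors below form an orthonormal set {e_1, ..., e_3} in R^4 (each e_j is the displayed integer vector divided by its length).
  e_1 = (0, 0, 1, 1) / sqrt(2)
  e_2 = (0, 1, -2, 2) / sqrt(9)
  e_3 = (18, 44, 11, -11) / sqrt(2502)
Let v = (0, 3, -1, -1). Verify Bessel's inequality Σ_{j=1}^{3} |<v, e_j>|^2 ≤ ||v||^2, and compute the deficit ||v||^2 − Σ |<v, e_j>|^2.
Σ |<v, e_j>|^2 = 1385/139; ||v||^2 = 11; deficit = 144/139

Write each e_j = u_j / sqrt(<u_j, u_j>) where u_j is the displayed integer vector. Then <v, e_j> = <v, u_j> / sqrt(<u_j, u_j>), so |<v, e_j>|^2 = <v, u_j>^2 / <u_j, u_j>.
Coefficients: <v, e_1> = -2/sqrt(2), <v, e_2> = 3/sqrt(9), <v, e_3> = 132/sqrt(2502).
Square and sum: Σ |<v, e_j>|^2 = 1385/139.
Compute ||v||^2 = v·v = 11.
Deficit = 11 − 1385/139 = 144/139 ≥ 0, confirming Bessel's inequality. (The deficit equals ||v − Σ <v,e_j> e_j||^2, the squared distance from v to span{e_j}.)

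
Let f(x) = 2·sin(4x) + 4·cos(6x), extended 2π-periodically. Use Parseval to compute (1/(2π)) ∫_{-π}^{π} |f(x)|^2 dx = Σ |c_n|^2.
Σ |c_n|^2 = 10

Expand |f|^2 and use orthogonality of {sin(nx), cos(mx)} on [-π, π]:
  ∫_{-π}^{π} sin(nx)^2 dx = π, ∫ cos(mx)^2 dx = π, and cross terms integrate to 0.
So ∫_{-π}^{π} f(x)^2 dx = 2^2 · π + 4^2 · π = (4 + 16)π.
Divide by 2π: (4 + 16)/2 = 10.
By Parseval, this equals Σ |c_n|^2.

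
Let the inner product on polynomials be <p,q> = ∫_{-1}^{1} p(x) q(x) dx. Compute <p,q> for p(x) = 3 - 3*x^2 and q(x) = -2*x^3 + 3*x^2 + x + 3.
<p,q> = 72/5

Expand the product: p(x)·q(x) = 6*x^5 - 9*x^4 - 9*x^3 + 3*x + 9.
∫_{-1}^{1} of each monomial x^k gives [2/(k+1) if k even, 0 if k odd]. Integrating term-by-term (or equivalently evaluating the antiderivative F(x) = x^6 - 9*x^5/5 - 9*x^4/4 + 3*x^2/2 + 9*x at the endpoints):
  F(1) − F(−1) = 149/20 − (-139/20) = 72/5.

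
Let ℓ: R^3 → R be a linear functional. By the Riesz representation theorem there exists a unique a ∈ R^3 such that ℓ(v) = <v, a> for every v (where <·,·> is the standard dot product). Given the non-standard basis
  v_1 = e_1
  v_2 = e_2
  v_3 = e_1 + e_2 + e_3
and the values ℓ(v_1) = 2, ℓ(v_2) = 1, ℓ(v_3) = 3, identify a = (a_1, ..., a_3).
a = (2, 1, 0)

Write a = (a_1, ..., a_3) in the standard basis. For each basis vector v_i, ℓ(v_i) = <v_i, a> is a linear equation in the a_j's. Collect the n equations into a matrix system V a = ℓ, where row i of V is v_i (expressed in the standard basis). Since V is invertible (lower-triangular with 1s on the diagonal, up to permutation), solve by back-substitution:
  V =
[[1, 0, 0],
 [0, 1, 0],
 [1, 1, 1]]
  V a = (2, 1, 3)
Solving gives a = (2, 1, 0).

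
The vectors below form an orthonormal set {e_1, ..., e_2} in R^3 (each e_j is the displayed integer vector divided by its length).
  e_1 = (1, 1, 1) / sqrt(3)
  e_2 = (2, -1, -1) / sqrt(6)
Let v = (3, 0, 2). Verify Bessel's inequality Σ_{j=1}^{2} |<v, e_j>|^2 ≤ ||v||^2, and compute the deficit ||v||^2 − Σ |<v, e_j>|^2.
Σ |<v, e_j>|^2 = 11; ||v||^2 = 13; deficit = 2

Write each e_j = u_j / sqrt(<u_j, u_j>) where u_j is the displayed integer vector. Then <v, e_j> = <v, u_j> / sqrt(<u_j, u_j>), so |<v, e_j>|^2 = <v, u_j>^2 / <u_j, u_j>.
Coefficients: <v, e_1> = 5/sqrt(3), <v, e_2> = 4/sqrt(6).
Square and sum: Σ |<v, e_j>|^2 = 11.
Compute ||v||^2 = v·v = 13.
Deficit = 13 − 11 = 2 ≥ 0, confirming Bessel's inequality. (The deficit equals ||v − Σ <v,e_j> e_j||^2, the squared distance from v to span{e_j}.)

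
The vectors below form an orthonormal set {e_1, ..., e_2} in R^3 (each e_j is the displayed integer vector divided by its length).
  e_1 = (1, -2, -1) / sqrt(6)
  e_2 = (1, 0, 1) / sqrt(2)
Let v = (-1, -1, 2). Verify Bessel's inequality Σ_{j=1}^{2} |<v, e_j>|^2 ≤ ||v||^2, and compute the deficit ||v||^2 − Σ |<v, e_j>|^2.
Σ |<v, e_j>|^2 = 2/3; ||v||^2 = 6; deficit = 16/3

Write each e_j = u_j / sqrt(<u_j, u_j>) where u_j is the displayed integer vector. Then <v, e_j> = <v, u_j> / sqrt(<u_j, u_j>), so |<v, e_j>|^2 = <v, u_j>^2 / <u_j, u_j>.
Coefficients: <v, e_1> = -1/sqrt(6), <v, e_2> = 1/sqrt(2).
Square and sum: Σ |<v, e_j>|^2 = 2/3.
Compute ||v||^2 = v·v = 6.
Deficit = 6 − 2/3 = 16/3 ≥ 0, confirming Bessel's inequality. (The deficit equals ||v − Σ <v,e_j> e_j||^2, the squared distance from v to span{e_j}.)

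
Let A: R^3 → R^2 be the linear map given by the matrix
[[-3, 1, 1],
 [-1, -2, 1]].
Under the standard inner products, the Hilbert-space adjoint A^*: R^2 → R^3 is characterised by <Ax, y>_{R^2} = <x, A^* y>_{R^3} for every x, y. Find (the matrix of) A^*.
A^* = A^T =
[[-3, -1],
 [1, -2],
 [1, 1]]

For real matrices with standard dot products, the defining identity <Ax, y> = <x, A^* y> gives (Ax)^T y = x^T (A^*) y, i.e. x^T A^T y = x^T (A^*) y. Since this holds for all x, y, we must have A^* = A^T. Therefore
A^* =
[[-3, -1],
 [1, -2],
 [1, 1]].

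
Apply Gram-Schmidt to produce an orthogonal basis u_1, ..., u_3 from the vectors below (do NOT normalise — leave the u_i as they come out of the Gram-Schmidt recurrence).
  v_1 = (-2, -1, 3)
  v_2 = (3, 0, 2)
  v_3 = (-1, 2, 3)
Orthogonal basis:
  u_1 = (-2, -1, 3)
  u_2 = (3, 0, 2)
  u_3 = (-37/91, 37/14, 111/182)

Apply the Gram-Schmidt recurrence
  u_1 = v_1
  u_i = v_i − Σ_{j<i} ((v_i · u_j) / (u_j · u_j)) · u_j.

Step by step this gives:
  u_1 = (-2, -1, 3)
  u_2 = (3, 0, 2)
  u_3 = (-37/91, 37/14, 111/182)

Orthogonality check:
  u_2 · u_1 = 0 (should be 0)
  u_3 · u_1 = 0 (should be 0)
  u_3 · u_2 = 0 (should be 0)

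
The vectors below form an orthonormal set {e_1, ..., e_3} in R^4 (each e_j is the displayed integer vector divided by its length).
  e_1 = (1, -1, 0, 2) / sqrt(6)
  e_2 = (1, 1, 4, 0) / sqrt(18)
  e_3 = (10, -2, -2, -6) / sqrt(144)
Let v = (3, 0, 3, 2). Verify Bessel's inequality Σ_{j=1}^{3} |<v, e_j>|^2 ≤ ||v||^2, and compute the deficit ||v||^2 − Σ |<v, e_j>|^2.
Σ |<v, e_j>|^2 = 65/3; ||v||^2 = 22; deficit = 1/3

Write each e_j = u_j / sqrt(<u_j, u_j>) where u_j is the displayed integer vector. Then <v, e_j> = <v, u_j> / sqrt(<u_j, u_j>), so |<v, e_j>|^2 = <v, u_j>^2 / <u_j, u_j>.
Coefficients: <v, e_1> = 7/sqrt(6), <v, e_2> = 15/sqrt(18), <v, e_3> = 12/sqrt(144).
Square and sum: Σ |<v, e_j>|^2 = 65/3.
Compute ||v||^2 = v·v = 22.
Deficit = 22 − 65/3 = 1/3 ≥ 0, confirming Bessel's inequality. (The deficit equals ||v − Σ <v,e_j> e_j||^2, the squared distance from v to span{e_j}.)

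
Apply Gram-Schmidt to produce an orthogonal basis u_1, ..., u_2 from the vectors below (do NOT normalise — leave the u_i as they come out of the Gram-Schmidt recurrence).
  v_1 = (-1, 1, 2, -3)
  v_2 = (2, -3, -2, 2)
Orthogonal basis:
  u_1 = (-1, 1, 2, -3)
  u_2 = (1, -2, 0, -1)

Apply the Gram-Schmidt recurrence
  u_1 = v_1
  u_i = v_i − Σ_{j<i} ((v_i · u_j) / (u_j · u_j)) · u_j.

Step by step this gives:
  u_1 = (-1, 1, 2, -3)
  u_2 = (1, -2, 0, -1)

Orthogonality check:
  u_2 · u_1 = 0 (should be 0)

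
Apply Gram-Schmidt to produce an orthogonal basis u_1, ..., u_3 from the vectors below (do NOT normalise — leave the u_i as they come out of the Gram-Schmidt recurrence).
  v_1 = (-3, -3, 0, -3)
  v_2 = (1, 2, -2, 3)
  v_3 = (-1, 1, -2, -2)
Orthogonal basis:
  u_1 = (-3, -3, 0, -3)
  u_2 = (-1, 0, -2, 1)
  u_3 = (1/6, 5/3, -1, -11/6)

Apply the Gram-Schmidt recurrence
  u_1 = v_1
  u_i = v_i − Σ_{j<i} ((v_i · u_j) / (u_j · u_j)) · u_j.

Step by step this gives:
  u_1 = (-3, -3, 0, -3)
  u_2 = (-1, 0, -2, 1)
  u_3 = (1/6, 5/3, -1, -11/6)

Orthogonality check:
  u_2 · u_1 = 0 (should be 0)
  u_3 · u_1 = 0 (should be 0)
  u_3 · u_2 = 0 (should be 0)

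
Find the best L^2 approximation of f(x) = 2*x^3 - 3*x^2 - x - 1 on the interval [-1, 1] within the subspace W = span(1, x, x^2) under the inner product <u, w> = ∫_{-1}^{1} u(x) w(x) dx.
g(x) = -3*x^2 + x/5 - 1

The best approximation g ∈ W is the orthogonal projection of f onto W. Writing g = a_0 + a_1 x + a_2 x^2, the coefficients solve the normal equations G · a = b where
  G_{ij} = <φ_i, φ_j> and b_i = <f, φ_i>, with φ_0 = 1, φ_1 = x, φ_2 = x^2.
G =
  [2, 0, 2/3]
  [0, 2/3, 0]
  [2/3, 0, 2/5],
b = (-4, 2/15, -28/15).
Solving gives a_0 = -1, a_1 = 1/5, a_2 = -3, so
  g(x) = -3*x^2 + x/5 - 1.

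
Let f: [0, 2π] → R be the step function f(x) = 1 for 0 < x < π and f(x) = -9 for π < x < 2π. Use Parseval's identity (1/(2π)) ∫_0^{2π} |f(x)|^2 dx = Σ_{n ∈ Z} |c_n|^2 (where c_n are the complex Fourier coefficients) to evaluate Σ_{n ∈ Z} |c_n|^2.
Σ |c_n|^2 = 41

Parseval equates the L^2 energy of f (normalised by 1/(2π)) with the ℓ^2 sum of its Fourier coefficients: (1/(2π)) ∫_0^{2π} |f|^2 = Σ |c_n|^2.
Compute the left side: (1/(2π)) [∫_0^π 1^2 dx + ∫_π^{2π} (-9)^2 dx] = (1/(2π)) · (1π + 81π) = (1 + 81)/2 = 41.
So Σ_{n ∈ Z} |c_n|^2 = 41.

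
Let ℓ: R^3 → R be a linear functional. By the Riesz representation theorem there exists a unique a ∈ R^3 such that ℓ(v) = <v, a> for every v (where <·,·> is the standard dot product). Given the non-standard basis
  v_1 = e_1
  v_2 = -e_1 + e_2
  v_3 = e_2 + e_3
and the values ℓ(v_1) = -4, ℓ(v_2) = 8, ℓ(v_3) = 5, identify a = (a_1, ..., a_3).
a = (-4, 4, 1)

Write a = (a_1, ..., a_3) in the standard basis. For each basis vector v_i, ℓ(v_i) = <v_i, a> is a linear equation in the a_j's. Collect the n equations into a matrix system V a = ℓ, where row i of V is v_i (expressed in the standard basis). Since V is invertible (lower-triangular with 1s on the diagonal, up to permutation), solve by back-substitution:
  V =
[[1, 0, 0],
 [-1, 1, 0],
 [0, 1, 1]]
  V a = (-4, 8, 5)
Solving gives a = (-4, 4, 1).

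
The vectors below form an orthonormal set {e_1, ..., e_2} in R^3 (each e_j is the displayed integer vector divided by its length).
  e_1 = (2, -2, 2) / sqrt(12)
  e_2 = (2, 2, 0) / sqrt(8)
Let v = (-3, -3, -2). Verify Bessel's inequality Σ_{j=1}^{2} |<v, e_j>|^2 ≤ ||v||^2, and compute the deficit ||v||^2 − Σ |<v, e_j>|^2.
Σ |<v, e_j>|^2 = 58/3; ||v||^2 = 22; deficit = 8/3

Write each e_j = u_j / sqrt(<u_j, u_j>) where u_j is the displayed integer vector. Then <v, e_j> = <v, u_j> / sqrt(<u_j, u_j>), so |<v, e_j>|^2 = <v, u_j>^2 / <u_j, u_j>.
Coefficients: <v, e_1> = -4/sqrt(12), <v, e_2> = -12/sqrt(8).
Square and sum: Σ |<v, e_j>|^2 = 58/3.
Compute ||v||^2 = v·v = 22.
Deficit = 22 − 58/3 = 8/3 ≥ 0, confirming Bessel's inequality. (The deficit equals ||v − Σ <v,e_j> e_j||^2, the squared distance from v to span{e_j}.)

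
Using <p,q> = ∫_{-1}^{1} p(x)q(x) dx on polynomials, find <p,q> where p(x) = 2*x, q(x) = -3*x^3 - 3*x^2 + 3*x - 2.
<p,q> = 8/5

Expand the product: p(x)·q(x) = -6*x^4 - 6*x^3 + 6*x^2 - 4*x.
∫_{-1}^{1} of each monomial x^k gives [2/(k+1) if k even, 0 if k odd]. Integrating term-by-term (or equivalently evaluating the antiderivative F(x) = -6*x^5/5 - 3*x^4/2 + 2*x^3 - 2*x^2 at the endpoints):
  F(1) − F(−1) = -27/10 − (-43/10) = 8/5.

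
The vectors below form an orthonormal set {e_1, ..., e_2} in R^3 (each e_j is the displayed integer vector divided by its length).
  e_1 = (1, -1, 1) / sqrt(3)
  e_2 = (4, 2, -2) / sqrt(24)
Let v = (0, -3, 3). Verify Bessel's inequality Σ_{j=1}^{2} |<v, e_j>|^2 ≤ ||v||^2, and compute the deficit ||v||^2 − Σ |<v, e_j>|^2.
Σ |<v, e_j>|^2 = 18; ||v||^2 = 18; deficit = 0

Write each e_j = u_j / sqrt(<u_j, u_j>) where u_j is the displayed integer vector. Then <v, e_j> = <v, u_j> / sqrt(<u_j, u_j>), so |<v, e_j>|^2 = <v, u_j>^2 / <u_j, u_j>.
Coefficients: <v, e_1> = 6/sqrt(3), <v, e_2> = -12/sqrt(24).
Square and sum: Σ |<v, e_j>|^2 = 18.
Compute ||v||^2 = v·v = 18.
Deficit = 18 − 18 = 0 ≥ 0, confirming Bessel's inequality. (The deficit equals ||v − Σ <v,e_j> e_j||^2, the squared distance from v to span{e_j}.)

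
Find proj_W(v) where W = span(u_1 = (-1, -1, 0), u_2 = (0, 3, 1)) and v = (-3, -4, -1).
proj_W(v) = (-31/11, -46/11, -5/11)

Set up U = [u_1 | ... | u_2] ∈ R^(3×2). The projector onto W = col(U) is P = U (U^T U)^(-1) U^T.
Compute U^T U =
  [2, -3]
  [-3, 10],
and U^T v = (7, -13).
Solve U^T U · c = U^T v for the coefficients: c = (31/11, -5/11). The projection is proj_W(v) = U c.
Check: (v - proj_W(v)) · u_1 = 0  (should be 0).
Check: (v - proj_W(v)) · u_2 = 0  (should be 0).
Result: proj_W(v) = (-31/11, -46/11, -5/11).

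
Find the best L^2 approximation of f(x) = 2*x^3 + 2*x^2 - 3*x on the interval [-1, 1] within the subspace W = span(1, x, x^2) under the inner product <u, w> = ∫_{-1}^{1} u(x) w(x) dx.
g(x) = 2*x^2 - 9*x/5

The best approximation g ∈ W is the orthogonal projection of f onto W. Writing g = a_0 + a_1 x + a_2 x^2, the coefficients solve the normal equations G · a = b where
  G_{ij} = <φ_i, φ_j> and b_i = <f, φ_i>, with φ_0 = 1, φ_1 = x, φ_2 = x^2.
G =
  [2, 0, 2/3]
  [0, 2/3, 0]
  [2/3, 0, 2/5],
b = (4/3, -6/5, 4/5).
Solving gives a_0 = 0, a_1 = -9/5, a_2 = 2, so
  g(x) = 2*x^2 - 9*x/5.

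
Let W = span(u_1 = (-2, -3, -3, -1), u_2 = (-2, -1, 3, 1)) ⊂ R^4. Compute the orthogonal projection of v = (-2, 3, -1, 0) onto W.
proj_W(v) = (11/21, 10/21, -1/7, -1/21)

Set up U = [u_1 | ... | u_2] ∈ R^(4×2). The projector onto W = col(U) is P = U (U^T U)^(-1) U^T.
Compute U^T U =
  [23, -3]
  [-3, 15],
and U^T v = (-2, -2).
Solve U^T U · c = U^T v for the coefficients: c = (-3/28, -13/84). The projection is proj_W(v) = U c.
Check: (v - proj_W(v)) · u_1 = 0  (should be 0).
Check: (v - proj_W(v)) · u_2 = 0  (should be 0).
Result: proj_W(v) = (11/21, 10/21, -1/7, -1/21).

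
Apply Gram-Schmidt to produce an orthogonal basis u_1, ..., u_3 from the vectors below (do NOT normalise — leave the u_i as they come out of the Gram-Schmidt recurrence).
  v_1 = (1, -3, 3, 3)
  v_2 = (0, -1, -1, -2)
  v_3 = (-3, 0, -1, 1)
Orthogonal basis:
  u_1 = (1, -3, 3, 3)
  u_2 = (3/14, -23/14, -5/14, -19/14)
  u_3 = (-31/11, -59/66, -53/66, 28/33)

Apply the Gram-Schmidt recurrence
  u_1 = v_1
  u_i = v_i − Σ_{j<i} ((v_i · u_j) / (u_j · u_j)) · u_j.

Step by step this gives:
  u_1 = (1, -3, 3, 3)
  u_2 = (3/14, -23/14, -5/14, -19/14)
  u_3 = (-31/11, -59/66, -53/66, 28/33)

Orthogonality check:
  u_2 · u_1 = 0 (should be 0)
  u_3 · u_1 = 0 (should be 0)
  u_3 · u_2 = 0 (should be 0)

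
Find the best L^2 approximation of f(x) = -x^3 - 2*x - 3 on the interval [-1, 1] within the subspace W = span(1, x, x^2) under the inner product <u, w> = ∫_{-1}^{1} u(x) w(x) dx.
g(x) = -13*x/5 - 3

The best approximation g ∈ W is the orthogonal projection of f onto W. Writing g = a_0 + a_1 x + a_2 x^2, the coefficients solve the normal equations G · a = b where
  G_{ij} = <φ_i, φ_j> and b_i = <f, φ_i>, with φ_0 = 1, φ_1 = x, φ_2 = x^2.
G =
  [2, 0, 2/3]
  [0, 2/3, 0]
  [2/3, 0, 2/5],
b = (-6, -26/15, -2).
Solving gives a_0 = -3, a_1 = -13/5, a_2 = 0, so
  g(x) = -13*x/5 - 3.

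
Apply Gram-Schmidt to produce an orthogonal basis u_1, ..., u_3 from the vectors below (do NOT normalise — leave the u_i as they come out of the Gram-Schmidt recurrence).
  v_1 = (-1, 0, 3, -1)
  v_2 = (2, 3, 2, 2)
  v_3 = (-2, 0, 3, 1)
Orthogonal basis:
  u_1 = (-1, 0, 3, -1)
  u_2 = (24/11, 3, 16/11, 24/11)
  u_3 = (-300/227, -72/227, 27/227, 381/227)

Apply the Gram-Schmidt recurrence
  u_1 = v_1
  u_i = v_i − Σ_{j<i} ((v_i · u_j) / (u_j · u_j)) · u_j.

Step by step this gives:
  u_1 = (-1, 0, 3, -1)
  u_2 = (24/11, 3, 16/11, 24/11)
  u_3 = (-300/227, -72/227, 27/227, 381/227)

Orthogonality check:
  u_2 · u_1 = 0 (should be 0)
  u_3 · u_1 = 0 (should be 0)
  u_3 · u_2 = 0 (should be 0)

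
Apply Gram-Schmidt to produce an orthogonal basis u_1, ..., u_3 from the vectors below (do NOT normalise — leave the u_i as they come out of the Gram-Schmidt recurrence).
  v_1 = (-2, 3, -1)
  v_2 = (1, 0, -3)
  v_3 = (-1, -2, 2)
Orthogonal basis:
  u_1 = (-2, 3, -1)
  u_2 = (8/7, -3/14, -41/14)
  u_3 = (-153/139, -119/139, -51/139)

Apply the Gram-Schmidt recurrence
  u_1 = v_1
  u_i = v_i − Σ_{j<i} ((v_i · u_j) / (u_j · u_j)) · u_j.

Step by step this gives:
  u_1 = (-2, 3, -1)
  u_2 = (8/7, -3/14, -41/14)
  u_3 = (-153/139, -119/139, -51/139)

Orthogonality check:
  u_2 · u_1 = 0 (should be 0)
  u_3 · u_1 = 0 (should be 0)
  u_3 · u_2 = 0 (should be 0)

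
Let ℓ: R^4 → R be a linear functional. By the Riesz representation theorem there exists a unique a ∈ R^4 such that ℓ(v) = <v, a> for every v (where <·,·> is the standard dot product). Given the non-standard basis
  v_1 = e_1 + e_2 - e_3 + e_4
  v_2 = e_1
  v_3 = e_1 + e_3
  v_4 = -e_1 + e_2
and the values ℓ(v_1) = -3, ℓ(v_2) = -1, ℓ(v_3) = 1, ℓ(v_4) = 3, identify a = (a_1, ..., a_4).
a = (-1, 2, 2, -2)

Write a = (a_1, ..., a_4) in the standard basis. For each basis vector v_i, ℓ(v_i) = <v_i, a> is a linear equation in the a_j's. Collect the n equations into a matrix system V a = ℓ, where row i of V is v_i (expressed in the standard basis). Since V is invertible (lower-triangular with 1s on the diagonal, up to permutation), solve by back-substitution:
  V =
[[1, 1, -1, 1],
 [1, 0, 0, 0],
 [1, 0, 1, 0],
 [-1, 1, 0, 0]]
  V a = (-3, -1, 1, 3)
Solving gives a = (-1, 2, 2, -2).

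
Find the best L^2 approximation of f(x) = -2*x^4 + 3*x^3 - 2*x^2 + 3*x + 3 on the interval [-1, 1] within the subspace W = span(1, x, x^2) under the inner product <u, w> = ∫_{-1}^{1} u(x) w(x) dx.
g(x) = -26*x^2/7 + 24*x/5 + 111/35

The best approximation g ∈ W is the orthogonal projection of f onto W. Writing g = a_0 + a_1 x + a_2 x^2, the coefficients solve the normal equations G · a = b where
  G_{ij} = <φ_i, φ_j> and b_i = <f, φ_i>, with φ_0 = 1, φ_1 = x, φ_2 = x^2.
G =
  [2, 0, 2/3]
  [0, 2/3, 0]
  [2/3, 0, 2/5],
b = (58/15, 16/5, 22/35).
Solving gives a_0 = 111/35, a_1 = 24/5, a_2 = -26/7, so
  g(x) = -26*x^2/7 + 24*x/5 + 111/35.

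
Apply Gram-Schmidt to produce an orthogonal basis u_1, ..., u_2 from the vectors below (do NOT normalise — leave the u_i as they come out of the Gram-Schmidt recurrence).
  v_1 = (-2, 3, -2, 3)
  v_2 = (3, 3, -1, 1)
Orthogonal basis:
  u_1 = (-2, 3, -2, 3)
  u_2 = (47/13, 27/13, -5/13, 1/13)

Apply the Gram-Schmidt recurrence
  u_1 = v_1
  u_i = v_i − Σ_{j<i} ((v_i · u_j) / (u_j · u_j)) · u_j.

Step by step this gives:
  u_1 = (-2, 3, -2, 3)
  u_2 = (47/13, 27/13, -5/13, 1/13)

Orthogonality check:
  u_2 · u_1 = 0 (should be 0)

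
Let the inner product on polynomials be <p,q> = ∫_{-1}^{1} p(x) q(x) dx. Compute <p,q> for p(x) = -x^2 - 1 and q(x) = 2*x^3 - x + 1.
<p,q> = -8/3

Expand the product: p(x)·q(x) = -2*x^5 - x^3 - x^2 + x - 1.
∫_{-1}^{1} of each monomial x^k gives [2/(k+1) if k even, 0 if k odd]. Integrating term-by-term (or equivalently evaluating the antiderivative F(x) = -x^6/3 - x^4/4 - x^3/3 + x^2/2 - x at the endpoints):
  F(1) − F(−1) = -17/12 − (5/4) = -8/3.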